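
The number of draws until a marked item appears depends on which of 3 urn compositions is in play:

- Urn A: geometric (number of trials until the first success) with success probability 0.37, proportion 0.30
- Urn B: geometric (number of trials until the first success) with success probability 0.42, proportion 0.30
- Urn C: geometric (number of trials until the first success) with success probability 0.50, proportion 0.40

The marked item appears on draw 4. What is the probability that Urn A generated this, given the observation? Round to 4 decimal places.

0.3589

Posterior ∝ prior × likelihood, so P(k | x) ∝ w_k f_k(x); normalise over all components.
Component likelihoods at x = 4:
  p_A = 0.0925174
  p_B = 0.081947
  p_C = 0.0625
Unnormalised posteriors:
  w_A·p_A = 0.30 × 0.0925174 = 0.0277552
  w_B·p_B = 0.30 × 0.081947 = 0.0245841
  w_C·p_C = 0.40 × 0.0625 = 0.025
Marginal: 0.0277552 + 0.0245841 + 0.025 = 0.0773393
Responsibility of Urn A: 0.0277552 / 0.0773393 ≈ 0.3589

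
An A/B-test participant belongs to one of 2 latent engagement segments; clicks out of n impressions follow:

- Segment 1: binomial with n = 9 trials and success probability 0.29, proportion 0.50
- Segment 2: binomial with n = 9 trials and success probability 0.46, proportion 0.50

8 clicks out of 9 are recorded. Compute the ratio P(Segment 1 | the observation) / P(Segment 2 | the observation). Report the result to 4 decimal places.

The posterior odds equal the prior odds times the likelihood ratio: (π_i/π_j)·(f_i(x)/f_j(x)).
Evaluate each component's likelihood at the observed value:
  p_1 = 0.000319657
  p_2 = 0.00974314
0.000159829 / 0.00487157 ≈ 0.0328

0.0328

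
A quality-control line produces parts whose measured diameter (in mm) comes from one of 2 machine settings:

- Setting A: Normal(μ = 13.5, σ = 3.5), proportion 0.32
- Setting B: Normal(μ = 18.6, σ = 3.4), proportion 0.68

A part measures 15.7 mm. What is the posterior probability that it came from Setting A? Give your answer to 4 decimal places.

0.3506

P(component k | x) = P(Z=k)·f_k(x) / marginal(x), where marginal(x) = Σ_j P(Z=j)·f_j(x).
Evaluate each component's likelihood at the observed value:
  p_A = 0.0935506
  p_B = 0.0815558
Weight by the priors:
  P(Z=A)·p_A = 0.32 × 0.0935506 = 0.0299362
  P(Z=B)·p_B = 0.68 × 0.0815558 = 0.0554579
Normaliser: 0.0299362 + 0.0554579 = 0.0853941
So the posterior for Setting A is 0.0299362 / 0.0853941 ≈ 0.3506.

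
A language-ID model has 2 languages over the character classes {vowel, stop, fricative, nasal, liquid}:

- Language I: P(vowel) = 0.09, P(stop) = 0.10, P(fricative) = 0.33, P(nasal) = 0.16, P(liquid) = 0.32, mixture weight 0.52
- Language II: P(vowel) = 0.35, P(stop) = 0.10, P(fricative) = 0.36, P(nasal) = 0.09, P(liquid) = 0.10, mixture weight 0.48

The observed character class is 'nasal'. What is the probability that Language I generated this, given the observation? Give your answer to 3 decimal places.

By Bayes' theorem, P(k | x) = w_k f_k(x) / Σ_j w_j f_j(x).
Categorical probabilities:
  L_I = P(nasal | comp) = 0.16
  L_II = P(nasal | comp) = 0.09
Prior × likelihood for each component:
  w_I·L_I = 0.52 × 0.16 = 0.0832
  w_II·L_II = 0.48 × 0.09 = 0.0432
Denominator: 0.0832 + 0.0432 = 0.1264
Responsibility of Language I: 0.0832 / 0.1264 ≈ 0.658

0.658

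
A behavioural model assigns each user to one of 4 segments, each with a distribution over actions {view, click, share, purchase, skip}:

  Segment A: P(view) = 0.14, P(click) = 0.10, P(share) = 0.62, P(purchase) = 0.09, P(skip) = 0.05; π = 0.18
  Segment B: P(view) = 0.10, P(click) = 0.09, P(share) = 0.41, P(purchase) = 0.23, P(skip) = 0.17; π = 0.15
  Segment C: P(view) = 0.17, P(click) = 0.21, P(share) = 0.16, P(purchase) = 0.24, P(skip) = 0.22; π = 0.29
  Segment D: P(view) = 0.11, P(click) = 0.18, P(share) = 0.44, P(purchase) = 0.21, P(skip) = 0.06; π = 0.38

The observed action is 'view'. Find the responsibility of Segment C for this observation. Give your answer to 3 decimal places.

By Bayes' theorem, P(k | x) = π_k f_k(x) / Σ_j π_j f_j(x).
Evaluate each component's likelihood at the observed value:
  f_A = P(view | comp) = 0.14
  f_B = P(view | comp) = 0.10
  f_C = P(view | comp) = 0.17
  f_D = P(view | comp) = 0.11
Multiply by the mixture weights:
  π_A·f_A = 0.18 × 0.14 = 0.0252
  π_B·f_B = 0.15 × 0.1 = 0.015
  π_C·f_C = 0.29 × 0.17 = 0.0493
  π_D·f_D = 0.38 × 0.11 = 0.0418
Sum: 0.0252 + 0.015 + 0.0493 + 0.0418 = 0.1313
Responsibility of Segment C: 0.0493 / 0.1313 ≈ 0.375

0.375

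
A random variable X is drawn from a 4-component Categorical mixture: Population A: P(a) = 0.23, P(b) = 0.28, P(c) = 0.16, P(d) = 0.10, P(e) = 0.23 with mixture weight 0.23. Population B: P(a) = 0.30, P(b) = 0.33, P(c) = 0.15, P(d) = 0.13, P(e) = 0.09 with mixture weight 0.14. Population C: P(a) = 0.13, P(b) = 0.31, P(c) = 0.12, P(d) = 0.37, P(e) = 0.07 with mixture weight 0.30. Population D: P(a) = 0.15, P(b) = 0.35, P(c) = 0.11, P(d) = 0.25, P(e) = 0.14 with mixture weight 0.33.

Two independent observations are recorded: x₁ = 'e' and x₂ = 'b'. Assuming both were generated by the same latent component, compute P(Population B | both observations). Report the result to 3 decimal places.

By Bayes' theorem, P(k | x) = P(Z=k) f_k(x) / Σ_j P(Z=j) f_j(x).
Since both observations come from the same component, the likelihood for component k is f_k(x₁)·f_k(x₂).
  L_A = [P(e | comp) = 0.23] × [0.28] = 0.0644
  L_B = [P(e | comp) = 0.09] × [0.33] = 0.0297
  L_C = [P(e | comp) = 0.07] × [0.31] = 0.0217
  L_D = [P(e | comp) = 0.14] × [0.35] = 0.049
Unnormalised posteriors:
  P(Z=A)·L_A = 0.23 × 0.0644 = 0.014812
  P(Z=B)·L_B = 0.14 × 0.0297 = 0.004158
  P(Z=C)·L_C = 0.30 × 0.0217 = 0.00651
  P(Z=D)·L_D = 0.33 × 0.049 = 0.01617
Denominator: 0.014812 + 0.004158 + 0.00651 + 0.01617 = 0.04165
So the posterior for Population B is 0.004158 / 0.04165 ≈ 0.100.

0.100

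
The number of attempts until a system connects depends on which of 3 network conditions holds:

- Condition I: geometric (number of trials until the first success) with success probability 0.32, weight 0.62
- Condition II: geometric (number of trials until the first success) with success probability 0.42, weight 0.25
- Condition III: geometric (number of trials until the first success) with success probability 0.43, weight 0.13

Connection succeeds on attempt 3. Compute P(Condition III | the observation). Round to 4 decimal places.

By Bayes' theorem, P(k | x) = π_k f_k(x) / Σ_j π_j f_j(x).
Geometric probabilities:
  p_I = 0.147968
  p_II = 0.141288
  p_III = 0.139707
Unnormalised posteriors:
  π_I·p_I = 0.62 × 0.147968 = 0.0917402
  π_II·p_II = 0.25 × 0.141288 = 0.035322
  π_III·p_III = 0.13 × 0.139707 = 0.0181619
Normaliser: 0.0917402 + 0.035322 + 0.0181619 = 0.145224
Responsibility of Condition III: 0.0181619 / 0.145224 ≈ 0.1251

0.1251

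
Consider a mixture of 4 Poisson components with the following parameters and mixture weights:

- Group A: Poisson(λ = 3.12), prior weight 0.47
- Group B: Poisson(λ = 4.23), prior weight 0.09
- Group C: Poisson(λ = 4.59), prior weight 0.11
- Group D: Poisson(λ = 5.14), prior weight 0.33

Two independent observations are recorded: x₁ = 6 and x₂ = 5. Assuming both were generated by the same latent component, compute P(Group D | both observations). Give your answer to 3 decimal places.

Apply Bayes' rule: the posterior for each component is proportional to its prior times its likelihood at x.
Since both observations come from the same component, the likelihood for component k is f_k(x₁)·f_k(x₂).
  f_A = [e^(−3.12)·3.12^6/6! = 0.0565713] × [0.108791] = 0.00615445
  f_B = [e^(−4.23)·4.23^6/6! = 0.115783] × [0.164231] = 0.0190151
  f_C = [e^(−4.59)·4.59^6/6! = 0.131866] × [0.172374] = 0.0227302
  f_D = [e^(−5.14)·5.14^6/6! = 0.150028] × [0.17513] = 0.0262744
Unnormalised posteriors:
  π_A·f_A = 0.47 × 0.00615445 = 0.00289259
  π_B·f_B = 0.09 × 0.0190151 = 0.00171136
  π_C·f_C = 0.11 × 0.0227302 = 0.00250032
  π_D·f_D = 0.33 × 0.0262744 = 0.00867056
Normaliser: 0.00289259 + 0.00171136 + 0.00250032 + 0.00867056 = 0.0157748
P(Group D | data) ≈ 0.550

0.550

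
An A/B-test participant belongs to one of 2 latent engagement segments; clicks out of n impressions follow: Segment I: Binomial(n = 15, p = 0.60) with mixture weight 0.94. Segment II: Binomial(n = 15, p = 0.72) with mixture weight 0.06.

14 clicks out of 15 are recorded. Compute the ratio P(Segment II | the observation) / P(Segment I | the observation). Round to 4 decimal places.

Only the two components matter; the odds are (w_i f_i(x)) / (w_j f_j(x)).
Binomial probabilities:
  p_I = C(15,14)·0.60^14·0.40^1 = 15·0.000783642·0.4 = 0.00470185
  p_II = C(15,14)·0.72^14·0.28^1 = 15·0.0100613·0.28 = 0.0422575
0.00253545 / 0.00441974 ≈ 0.5737

0.5737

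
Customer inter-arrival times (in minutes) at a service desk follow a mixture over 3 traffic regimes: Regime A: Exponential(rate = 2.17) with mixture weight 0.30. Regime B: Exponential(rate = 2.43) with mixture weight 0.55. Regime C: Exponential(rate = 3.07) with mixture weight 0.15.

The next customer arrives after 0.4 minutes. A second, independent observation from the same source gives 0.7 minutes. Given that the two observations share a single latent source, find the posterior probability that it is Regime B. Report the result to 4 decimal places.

P(component k | x) = w_k·f_k(x) / marginal(x), where marginal(x) = Σ_j w_j·f_j(x).
Since both observations come from the same component, the likelihood for component k is f_k(x₁)·f_k(x₂).
  f_A = [2.17·e^(−2.17·0.4) = 2.17·e^(−0.8680) = 0.910945] × [0.47508] = 0.432771
  f_B = [2.43·e^(−2.43·0.4) = 2.43·e^(−0.9720) = 0.919331] × [0.443477] = 0.407703
  f_C = [3.07·e^(−3.07·0.4) = 3.07·e^(−1.2280) = 0.899135] × [0.357964] = 0.321858
Multiply by the mixture weights:
  w_A·f_A = 0.30 × 0.432771 = 0.129831
  w_B·f_B = 0.55 × 0.407703 = 0.224236
  w_C·f_C = 0.15 × 0.321858 = 0.0482787
Denominator: 0.129831 + 0.224236 + 0.0482787 = 0.402347
Responsibility of Regime B: 0.224236 / 0.402347 ≈ 0.5573

0.5573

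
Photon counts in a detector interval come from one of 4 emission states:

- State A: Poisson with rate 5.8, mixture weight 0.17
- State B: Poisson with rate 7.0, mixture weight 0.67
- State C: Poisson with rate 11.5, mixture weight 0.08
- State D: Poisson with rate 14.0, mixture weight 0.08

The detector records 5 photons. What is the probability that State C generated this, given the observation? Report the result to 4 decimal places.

Apply Bayes' rule: the posterior for each component is proportional to its prior times its likelihood at x.
Evaluate each component's likelihood at the observed value:
  f_A = 0.165596
  f_B = 0.127717
  f_C = 0.0169794
  f_D = 0.0037268
Unnormalised posteriors:
  w_A·f_A = 0.17 × 0.165596 = 0.0281514
  w_B·f_B = 0.67 × 0.127717 = 0.0855702
  w_C·f_C = 0.08 × 0.0169794 = 0.00135835
  w_D·f_D = 0.08 × 0.0037268 = 0.000298144
Sum: 0.0281514 + 0.0855702 + 0.00135835 + 0.000298144 = 0.115378
So the posterior for State C is 0.00135835 / 0.115378 ≈ 0.0118.

0.0118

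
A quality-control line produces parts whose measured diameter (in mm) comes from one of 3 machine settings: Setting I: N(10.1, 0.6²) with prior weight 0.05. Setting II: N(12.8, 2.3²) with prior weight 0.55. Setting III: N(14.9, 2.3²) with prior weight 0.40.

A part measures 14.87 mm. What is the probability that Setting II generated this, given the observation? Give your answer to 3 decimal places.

By Bayes' theorem, P(k | x) = P(Z=k) f_k(x) / Σ_j P(Z=j) f_j(x).
Evaluate each component's likelihood at the observed value:
  f_I = 1.25461e-14
  f_II = 0.115689
  f_III = 0.173438
Weight by the priors:
  P(Z=I)·f_I = 0.05 × 1.25461e-14 = 6.27307e-16
  P(Z=II)·f_II = 0.55 × 0.115689 = 0.0636291
  P(Z=III)·f_III = 0.40 × 0.173438 = 0.0693754
Sum: 6.27307e-16 + 0.0636291 + 0.0693754 = 0.133004
Responsibility of Setting II: 0.0636291 / 0.133004 ≈ 0.478

0.478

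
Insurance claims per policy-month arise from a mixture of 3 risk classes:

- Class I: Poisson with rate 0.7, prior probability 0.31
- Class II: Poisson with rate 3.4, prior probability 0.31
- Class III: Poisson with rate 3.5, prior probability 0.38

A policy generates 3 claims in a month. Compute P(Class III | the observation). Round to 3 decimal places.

By Bayes' theorem, P(k | x) = P(Z=k) f_k(x) / Σ_j P(Z=j) f_j(x).
Evaluate each component's likelihood at the observed value:
  f_I = e^(−0.7)·0.7^3/3! = 0.0283881
  f_II = e^(−3.4)·3.4^3/3! = 0.218617
  f_III = e^(−3.5)·3.5^3/3! = 0.215785
Multiply by the mixture weights:
  P(Z=I)·f_I = 0.31 × 0.0283881 = 0.00880032
  P(Z=II)·f_II = 0.31 × 0.218617 = 0.0677713
  P(Z=III)·f_III = 0.38 × 0.215785 = 0.0819985
Evidence: 0.00880032 + 0.0677713 + 0.0819985 = 0.15857
So the posterior for Class III is 0.0819985 / 0.15857 ≈ 0.517.

0.517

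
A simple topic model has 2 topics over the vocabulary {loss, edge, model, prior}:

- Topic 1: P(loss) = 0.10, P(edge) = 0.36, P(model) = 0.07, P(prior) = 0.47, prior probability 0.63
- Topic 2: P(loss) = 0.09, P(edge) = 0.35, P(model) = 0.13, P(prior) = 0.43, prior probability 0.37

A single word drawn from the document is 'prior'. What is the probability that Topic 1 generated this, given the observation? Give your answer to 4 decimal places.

0.6505

The responsibility of component k is P(Z=k) f_k(x) divided by Σ_j P(Z=j) f_j(x).
Categorical probabilities:
  f_1 = 0.47
  f_2 = 0.43
Multiply by the mixture weights:
  P(Z=1)·f_1 = 0.63 × 0.47 = 0.2961
  P(Z=2)·f_2 = 0.37 × 0.43 = 0.1591
Evidence: 0.2961 + 0.1591 = 0.4552
P(Topic 1 | 'prior') ≈ 0.6505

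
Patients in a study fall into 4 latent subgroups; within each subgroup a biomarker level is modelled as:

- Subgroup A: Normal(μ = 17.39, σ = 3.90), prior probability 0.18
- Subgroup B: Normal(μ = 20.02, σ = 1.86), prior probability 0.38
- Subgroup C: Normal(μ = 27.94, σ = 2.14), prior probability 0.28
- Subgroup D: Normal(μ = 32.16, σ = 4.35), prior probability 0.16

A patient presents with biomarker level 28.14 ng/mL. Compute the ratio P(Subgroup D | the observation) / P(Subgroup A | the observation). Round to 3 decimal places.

23.217

Since P(k|x) ∝ w_k f_k(x), the posterior odds are w_i f_i(x) / (w_j f_j(x)).
Evaluate each component's likelihood at the observed value:
  f_A = (1/(3.90·√(2π)))·exp(−(28.14−17.39)²/(2·3.90²)) = 0.102293·exp(-3.79890) = 0.00229089
  f_B = (1/(1.86·√(2π)))·exp(−(28.14−20.02)²/(2·1.86²)) = 0.214485·exp(-9.52919) = 1.55927e-05
  f_C = (1/(2.14·√(2π)))·exp(−(28.14−27.94)²/(2·2.14²)) = 0.186422·exp(-0.00437) = 0.185609
  f_D = (1/(4.35·√(2π)))·exp(−(28.14−32.16)²/(2·4.35²)) = 0.091711·exp(-0.42702) = 0.0598371
Posterior odds = (w_D·f_D) / (w_A·f_A) = (0.16·0.0598371) / (0.18·0.00229089) = 0.00957393 / 0.000412361 ≈ 23.217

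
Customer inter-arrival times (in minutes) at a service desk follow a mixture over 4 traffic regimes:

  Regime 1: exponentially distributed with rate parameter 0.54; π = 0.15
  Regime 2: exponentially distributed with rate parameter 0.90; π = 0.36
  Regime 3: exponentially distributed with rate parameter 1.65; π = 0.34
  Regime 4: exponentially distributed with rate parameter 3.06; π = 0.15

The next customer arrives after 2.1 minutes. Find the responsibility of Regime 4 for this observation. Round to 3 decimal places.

0.008

P(component k | x) = P(Z=k)·f_k(x) / marginal(x), where marginal(x) = Σ_j P(Z=j)·f_j(x).
Evaluate each component's likelihood at the observed value:
  p_1 = 0.173742
  p_2 = 0.135965
  p_3 = 0.0516005
  p_4 = 0.00495388
Multiply by the mixture weights:
  P(Z=1)·p_1 = 0.15 × 0.173742 = 0.0260612
  P(Z=2)·p_2 = 0.36 × 0.135965 = 0.0489473
  P(Z=3)·p_3 = 0.34 × 0.0516005 = 0.0175442
  P(Z=4)·p_4 = 0.15 × 0.00495388 = 0.000743081
Marginal: 0.0260612 + 0.0489473 + 0.0175442 + 0.000743081 = 0.0932957
Responsibility of Regime 4: 0.000743081 / 0.0932957 ≈ 0.008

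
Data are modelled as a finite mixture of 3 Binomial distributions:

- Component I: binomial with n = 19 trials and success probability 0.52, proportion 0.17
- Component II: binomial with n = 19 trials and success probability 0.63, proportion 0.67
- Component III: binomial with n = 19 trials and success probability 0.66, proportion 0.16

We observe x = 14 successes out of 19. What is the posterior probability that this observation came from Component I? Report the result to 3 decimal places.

0.047

P(component k | x) = π_k·f_k(x) / marginal(x), where marginal(x) = Σ_j π_j·f_j(x).
Component likelihoods at x = 14 successes out of 19:
  f_I = C(19,14)·0.52^14·0.48^5 = 11628·0.000105693·0.0254804 = 0.0313154
  f_II = C(19,14)·0.63^14·0.37^5 = 11628·0.00155156·0.0069344 = 0.125107
  f_III = C(19,14)·0.66^14·0.34^5 = 11628·0.00297588·0.00454354 = 0.157223
Unnormalised posteriors:
  π_I·f_I = 0.17 × 0.0313154 = 0.00532362
  π_II·f_II = 0.67 × 0.125107 = 0.0838216
  π_III·f_III = 0.16 × 0.157223 = 0.0251556
Denominator: 0.00532362 + 0.0838216 + 0.0251556 = 0.114301
P(Component I | the observation) = 0.00532362 / 0.114301 ≈ 0.047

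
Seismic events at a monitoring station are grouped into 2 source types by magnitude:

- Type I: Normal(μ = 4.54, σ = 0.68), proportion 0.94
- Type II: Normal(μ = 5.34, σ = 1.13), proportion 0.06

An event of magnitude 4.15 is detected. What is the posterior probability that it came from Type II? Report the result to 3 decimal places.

0.025

By Bayes' theorem, P(k | x) = π_k f_k(x) / Σ_j π_j f_j(x).
Component likelihoods at x = 4.15:
  f_I = 0.497707
  f_II = 0.202774
Unnormalised posteriors:
  π_I·f_I = 0.94 × 0.497707 = 0.467844
  π_II·f_II = 0.06 × 0.202774 = 0.0121664
Denominator: 0.467844 + 0.0121664 = 0.480011
Responsibility of Type II: 0.0121664 / 0.480011 ≈ 0.025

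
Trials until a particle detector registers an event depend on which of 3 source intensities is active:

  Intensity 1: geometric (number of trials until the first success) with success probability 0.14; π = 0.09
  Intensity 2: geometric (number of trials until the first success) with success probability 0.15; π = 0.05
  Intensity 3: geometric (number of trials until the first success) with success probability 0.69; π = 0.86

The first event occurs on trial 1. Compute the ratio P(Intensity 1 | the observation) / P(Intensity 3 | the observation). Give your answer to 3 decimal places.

Since P(k|x) ∝ w_k f_k(x), the posterior odds are w_i f_i(x) / (w_j f_j(x)).
Evaluate each component's likelihood at the observed value:
  p_1 = 0.14·(1−0.14)^0 = 0.14·1 = 0.14
  p_2 = 0.15·(1−0.15)^0 = 0.15·1 = 0.15
  p_3 = 0.69·(1−0.69)^0 = 0.69·1 = 0.69
Odds = (0.09/0.86) × (0.14/0.69) = 0.104651 × 0.202899 ≈ 0.021

0.021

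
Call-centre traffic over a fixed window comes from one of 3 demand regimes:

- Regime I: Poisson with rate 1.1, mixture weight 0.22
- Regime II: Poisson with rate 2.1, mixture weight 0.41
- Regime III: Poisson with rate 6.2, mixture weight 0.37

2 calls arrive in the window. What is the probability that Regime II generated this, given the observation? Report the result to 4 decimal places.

By Bayes' theorem, P(k | x) = π_k f_k(x) / Σ_j π_j f_j(x).
Evaluate each component's likelihood at the observed value:
  f_I = e^(−1.1)·1.1^2/2! = 0.201387
  f_II = e^(−2.1)·2.1^2/2! = 0.270016
  f_III = e^(−6.2)·6.2^2/2! = 0.0390057
Unnormalised posteriors:
  π_I·f_I = 0.22 × 0.201387 = 0.0443051
  π_II·f_II = 0.41 × 0.270016 = 0.110707
  π_III·f_III = 0.37 × 0.0390057 = 0.0144321
Evidence: 0.0443051 + 0.110707 + 0.0144321 = 0.169444
P(Regime II | 2 calls) ≈ 0.6534

0.6534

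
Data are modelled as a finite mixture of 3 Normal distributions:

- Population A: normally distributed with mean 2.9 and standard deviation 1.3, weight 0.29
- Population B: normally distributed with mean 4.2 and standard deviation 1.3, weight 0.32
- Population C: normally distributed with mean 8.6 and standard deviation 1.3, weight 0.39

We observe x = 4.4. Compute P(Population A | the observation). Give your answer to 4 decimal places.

0.3189

Posterior ∝ prior × likelihood, so P(k | x) ∝ π_k f_k(x); normalise over all components.
Normal densities:
  f_A = (1/(1.3·√(2π)))·exp(−(4.4−2.9)²/(2·1.3²)) = 0.306879·exp(-0.66568) = 0.157712
  f_B = (1/(1.3·√(2π)))·exp(−(4.4−4.2)²/(2·1.3²)) = 0.306879·exp(-0.01183) = 0.303268
  f_C = (1/(1.3·√(2π)))·exp(−(4.4−8.6)²/(2·1.3²)) = 0.306879·exp(-5.21893) = 0.00166116
Unnormalised posteriors:
  π_A·f_A = 0.29 × 0.157712 = 0.0457365
  π_B·f_B = 0.32 × 0.303268 = 0.0970459
  π_C·f_C = 0.39 × 0.00166116 = 0.000647853
Marginal: 0.0457365 + 0.0970459 + 0.000647853 = 0.14343
P(Population A | data) = 0.0457365 / 0.14343 ≈ 0.3189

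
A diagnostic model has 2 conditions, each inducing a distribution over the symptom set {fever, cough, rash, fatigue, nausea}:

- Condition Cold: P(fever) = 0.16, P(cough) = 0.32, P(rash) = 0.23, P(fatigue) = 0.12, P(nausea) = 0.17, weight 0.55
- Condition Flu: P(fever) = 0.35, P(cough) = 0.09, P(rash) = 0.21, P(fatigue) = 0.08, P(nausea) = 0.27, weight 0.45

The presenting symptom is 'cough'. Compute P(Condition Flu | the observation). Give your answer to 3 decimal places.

By Bayes' theorem, P(k | x) = P(Z=k) f_k(x) / Σ_j P(Z=j) f_j(x).
Component likelihoods at x = 'cough':
  f_Cold = P(cough | comp) = 0.32
  f_Flu = P(cough | comp) = 0.09
Multiply by the mixture weights:
  P(Z=Cold)·f_Cold = 0.55 × 0.32 = 0.176
  P(Z=Flu)·f_Flu = 0.45 × 0.09 = 0.0405
Denominator: 0.176 + 0.0405 = 0.2165
Responsibility of Condition Flu: 0.0405 / 0.2165 ≈ 0.187

0.187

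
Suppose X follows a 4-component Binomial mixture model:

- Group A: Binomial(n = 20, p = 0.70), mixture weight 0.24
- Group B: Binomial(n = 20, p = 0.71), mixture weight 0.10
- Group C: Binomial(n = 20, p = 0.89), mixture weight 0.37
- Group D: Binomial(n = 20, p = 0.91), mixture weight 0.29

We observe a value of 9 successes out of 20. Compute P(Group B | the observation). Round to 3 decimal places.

The responsibility of component k is π_k f_k(x) divided by Σ_j π_j f_j(x).
Binomial probabilities:
  L_A = C(20,9)·0.70^9·0.30^11 = 167960·0.0403536·1.77147e-06 = 0.0120067
  L_B = C(20,9)·0.71^9·0.29^11 = 167960·0.0458485·1.22005e-06 = 0.00939526
  L_C = C(20,9)·0.89^9·0.11^11 = 167960·0.350356·2.85312e-11 = 1.67894e-06
  L_D = C(20,9)·0.91^9·0.09^11 = 167960·0.42793·3.13811e-12 = 2.25552e-07
Unnormalised posteriors:
  π_A·L_A = 0.24 × 0.0120067 = 0.0028816
  π_B·L_B = 0.10 × 0.00939526 = 0.000939526
  π_C·L_C = 0.37 × 1.67894e-06 = 6.21208e-07
  π_D·L_D = 0.29 × 2.25552e-07 = 6.541e-08
Normaliser: 0.0028816 + 0.000939526 + 6.21208e-07 + 6.541e-08 = 0.00382181
Responsibility of Group B: 0.000939526 / 0.00382181 ≈ 0.246

0.246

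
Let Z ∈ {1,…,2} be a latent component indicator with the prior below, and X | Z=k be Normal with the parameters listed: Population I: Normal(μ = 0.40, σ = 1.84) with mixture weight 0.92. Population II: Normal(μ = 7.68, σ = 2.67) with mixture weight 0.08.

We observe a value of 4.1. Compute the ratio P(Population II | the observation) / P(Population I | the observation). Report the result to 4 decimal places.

Posterior odds = (π_i f_i(x)) / (π_j f_j(x)); the normalising sum cancels.
Component likelihoods at x = 4.1:
  L_I = 0.0287102
  L_II = 0.0608148
Posterior odds = (π_II·L_II) / (π_I·L_I) = (0.08·0.0608148) / (0.92·0.0287102) = 0.00486519 / 0.0264134 ≈ 0.1842

0.1842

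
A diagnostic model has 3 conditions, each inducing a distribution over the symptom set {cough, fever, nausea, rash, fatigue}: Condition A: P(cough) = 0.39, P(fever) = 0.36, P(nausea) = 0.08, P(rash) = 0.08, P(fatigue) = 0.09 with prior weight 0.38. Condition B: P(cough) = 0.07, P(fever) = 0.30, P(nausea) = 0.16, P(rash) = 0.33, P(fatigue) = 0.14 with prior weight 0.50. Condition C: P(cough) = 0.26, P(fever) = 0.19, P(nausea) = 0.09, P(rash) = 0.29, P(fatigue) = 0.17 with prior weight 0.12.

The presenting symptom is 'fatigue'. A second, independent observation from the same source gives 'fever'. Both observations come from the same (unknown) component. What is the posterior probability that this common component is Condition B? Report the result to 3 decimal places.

P(component k | x) = w_k·f_k(x) / marginal(x), where marginal(x) = Σ_j w_j·f_j(x).
Since both observations come from the same component, the likelihood for component k is f_k(x₁)·f_k(x₂).
  L_A = [P(fatigue | comp) = 0.09] × [0.36] = 0.0324
  L_B = [P(fatigue | comp) = 0.14] × [0.3] = 0.042
  L_C = [P(fatigue | comp) = 0.17] × [0.19] = 0.0323
Unnormalised posteriors:
  w_A·L_A = 0.38 × 0.0324 = 0.012312
  w_B·L_B = 0.50 × 0.042 = 0.021
  w_C·L_C = 0.12 × 0.0323 = 0.003876
Marginal: 0.012312 + 0.021 + 0.003876 = 0.037188
So the posterior for Condition B is 0.021 / 0.037188 ≈ 0.565.

0.565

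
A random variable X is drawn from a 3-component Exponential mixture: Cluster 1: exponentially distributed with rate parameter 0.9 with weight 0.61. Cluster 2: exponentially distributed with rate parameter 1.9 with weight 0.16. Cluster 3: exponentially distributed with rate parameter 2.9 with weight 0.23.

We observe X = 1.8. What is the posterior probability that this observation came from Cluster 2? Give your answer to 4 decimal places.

0.0814

Apply Bayes' rule: the posterior for each component is proportional to its prior times its likelihood at x.
Component likelihoods at x = 1.8:
  f_1 = 0.9·e^(−0.9·1.8) = 0.9·e^(−1.6200) = 0.178109
  f_2 = 1.9·e^(−1.9·1.8) = 1.9·e^(−3.4200) = 0.0621536
  f_3 = 2.9·e^(−2.9·1.8) = 2.9·e^(−5.2200) = 0.0156813
Weight by the priors:
  π_1·f_1 = 0.61 × 0.178109 = 0.108646
  π_2·f_2 = 0.16 × 0.0621536 = 0.00994458
  π_3·f_3 = 0.23 × 0.0156813 = 0.00360669
Evidence: 0.108646 + 0.00994458 + 0.00360669 = 0.122198
P(Cluster 2 | 1.8) = 0.00994458 / 0.122198 ≈ 0.0814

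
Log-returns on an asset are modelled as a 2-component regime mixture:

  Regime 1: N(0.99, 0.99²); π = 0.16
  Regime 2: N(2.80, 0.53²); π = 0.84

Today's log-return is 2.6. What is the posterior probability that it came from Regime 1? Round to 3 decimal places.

0.028

P(component k | x) = π_k·f_k(x) / marginal(x), where marginal(x) = Σ_j π_j·f_j(x).
Normal densities:
  f_1 = (1/(0.99·√(2π)))·exp(−(2.6−0.99)²/(2·0.99²)) = 0.402972·exp(-1.32237) = 0.107394
  f_2 = (1/(0.53·√(2π)))·exp(−(2.6−2.80)²/(2·0.53²)) = 0.752721·exp(-0.07120) = 0.700991
Multiply by the mixture weights:
  π_1·f_1 = 0.16 × 0.107394 = 0.017183
  π_2·f_2 = 0.84 × 0.700991 = 0.588833
Normaliser: 0.017183 + 0.588833 = 0.606016
P(Regime 1 | the observation) ≈ 0.028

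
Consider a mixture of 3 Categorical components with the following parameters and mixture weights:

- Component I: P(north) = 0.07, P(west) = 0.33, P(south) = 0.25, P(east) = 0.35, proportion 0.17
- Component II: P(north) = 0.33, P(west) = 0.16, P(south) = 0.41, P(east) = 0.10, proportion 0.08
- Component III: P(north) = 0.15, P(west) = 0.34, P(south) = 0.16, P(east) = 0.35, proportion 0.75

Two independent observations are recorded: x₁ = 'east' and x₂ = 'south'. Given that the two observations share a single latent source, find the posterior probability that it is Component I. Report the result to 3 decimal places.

Posterior ∝ prior × likelihood, so P(k | x) ∝ P(Z=k) f_k(x); normalise over all components.
Since both observations come from the same component, the likelihood for component k is f_k(x₁)·f_k(x₂).
  L_I = [P(east | comp) = 0.35] × [0.25] = 0.0875
  L_II = [P(east | comp) = 0.10] × [0.41] = 0.041
  L_III = [P(east | comp) = 0.35] × [0.16] = 0.056
Unnormalised posteriors:
  P(Z=I)·L_I = 0.17 × 0.0875 = 0.014875
  P(Z=II)·L_II = 0.08 × 0.041 = 0.00328
  P(Z=III)·L_III = 0.75 × 0.056 = 0.042
Denominator: 0.014875 + 0.00328 + 0.042 = 0.060155
P(Component I | data) = 0.014875 / 0.060155 ≈ 0.247

0.247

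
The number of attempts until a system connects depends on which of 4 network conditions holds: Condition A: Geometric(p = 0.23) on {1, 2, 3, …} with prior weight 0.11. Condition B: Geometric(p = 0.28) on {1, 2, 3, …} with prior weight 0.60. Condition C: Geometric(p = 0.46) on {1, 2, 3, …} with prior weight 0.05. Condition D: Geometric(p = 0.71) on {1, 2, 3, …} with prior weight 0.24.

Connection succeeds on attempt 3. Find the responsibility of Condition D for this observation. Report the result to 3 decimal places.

0.116

Apply Bayes' rule: the posterior for each component is proportional to its prior times its likelihood at x.
Geometric probabilities:
  f_A = 0.23·(1−0.23)^2 = 0.23·0.5929 = 0.136367
  f_B = 0.28·(1−0.28)^2 = 0.28·0.5184 = 0.145152
  f_C = 0.46·(1−0.46)^2 = 0.46·0.2916 = 0.134136
  f_D = 0.71·(1−0.71)^2 = 0.71·0.0841 = 0.059711
Weight by the priors:
  π_A·f_A = 0.11 × 0.136367 = 0.0150004
  π_B·f_B = 0.60 × 0.145152 = 0.0870912
  π_C·f_C = 0.05 × 0.134136 = 0.0067068
  π_D·f_D = 0.24 × 0.059711 = 0.0143306
Normaliser: 0.0150004 + 0.0870912 + 0.0067068 + 0.0143306 = 0.123129
So the posterior for Condition D is 0.0143306 / 0.123129 ≈ 0.116.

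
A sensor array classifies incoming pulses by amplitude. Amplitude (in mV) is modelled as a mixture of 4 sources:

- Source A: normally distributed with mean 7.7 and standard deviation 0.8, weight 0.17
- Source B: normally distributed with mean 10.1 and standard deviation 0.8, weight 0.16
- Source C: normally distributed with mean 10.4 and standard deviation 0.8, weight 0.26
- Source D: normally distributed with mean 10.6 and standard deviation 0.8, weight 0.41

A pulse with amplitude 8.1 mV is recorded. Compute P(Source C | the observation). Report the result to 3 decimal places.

0.025

Posterior ∝ prior × likelihood, so P(k | x) ∝ π_k f_k(x); normalise over all components.
Component likelihoods at x = 8.1 mV:
  p_A = 0.440082
  p_B = 0.0219104
  p_C = 0.00799765
  p_D = 0.00377782
Unnormalised posteriors:
  π_A·p_A = 0.17 × 0.440082 = 0.0748139
  π_B·p_B = 0.16 × 0.0219104 = 0.00350566
  π_C·p_C = 0.26 × 0.00799765 = 0.00207939
  π_D·p_D = 0.41 × 0.00377782 = 0.00154891
Evidence: 0.0748139 + 0.00350566 + 0.00207939 + 0.00154891 = 0.0819478
Responsibility of Source C: 0.00207939 / 0.0819478 ≈ 0.025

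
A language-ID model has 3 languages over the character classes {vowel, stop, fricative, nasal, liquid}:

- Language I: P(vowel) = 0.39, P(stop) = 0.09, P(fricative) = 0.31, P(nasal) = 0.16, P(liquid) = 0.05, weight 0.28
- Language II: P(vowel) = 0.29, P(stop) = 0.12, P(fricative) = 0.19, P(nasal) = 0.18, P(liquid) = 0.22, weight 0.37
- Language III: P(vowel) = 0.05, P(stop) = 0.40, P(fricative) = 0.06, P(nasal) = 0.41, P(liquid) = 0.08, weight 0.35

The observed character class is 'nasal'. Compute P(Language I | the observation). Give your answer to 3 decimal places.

P(component k | x) = w_k·f_k(x) / marginal(x), where marginal(x) = Σ_j w_j·f_j(x).
Categorical probabilities:
  L_I = 0.16
  L_II = 0.18
  L_III = 0.41
Weight by the priors:
  w_I·L_I = 0.28 × 0.16 = 0.0448
  w_II·L_II = 0.37 × 0.18 = 0.0666
  w_III·L_III = 0.35 × 0.41 = 0.1435
Sum: 0.0448 + 0.0666 + 0.1435 = 0.2549
P(Language I | the observation) ≈ 0.176

0.176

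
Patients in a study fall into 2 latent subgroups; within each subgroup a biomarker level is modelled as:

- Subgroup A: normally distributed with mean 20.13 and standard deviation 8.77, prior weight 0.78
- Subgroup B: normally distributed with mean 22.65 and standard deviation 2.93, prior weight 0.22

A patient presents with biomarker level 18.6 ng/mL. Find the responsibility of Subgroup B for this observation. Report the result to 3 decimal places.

P(component k | x) = P(Z=k)·f_k(x) / marginal(x), where marginal(x) = Σ_j P(Z=j)·f_j(x).
Normal densities:
  L_A = (1/(8.77·√(2π)))·exp(−(18.6−20.13)²/(2·8.77²)) = 0.045489·exp(-0.01522) = 0.0448024
  L_B = (1/(2.93·√(2π)))·exp(−(18.6−22.65)²/(2·2.93²)) = 0.136158·exp(-0.95531) = 0.0523789
Unnormalised posteriors:
  P(Z=A)·L_A = 0.78 × 0.0448024 = 0.0349459
  P(Z=B)·L_B = 0.22 × 0.0523789 = 0.0115234
Sum: 0.0349459 + 0.0115234 = 0.0464692
P(Subgroup B | 18.6 ng/mL) ≈ 0.248

0.248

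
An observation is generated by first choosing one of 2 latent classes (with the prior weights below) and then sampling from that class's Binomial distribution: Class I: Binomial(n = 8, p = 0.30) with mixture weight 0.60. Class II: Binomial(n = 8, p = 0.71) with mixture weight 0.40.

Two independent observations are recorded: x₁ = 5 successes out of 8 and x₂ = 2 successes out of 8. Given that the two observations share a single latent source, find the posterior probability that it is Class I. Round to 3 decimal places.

Apply Bayes' rule: the posterior for each component is proportional to its prior times its likelihood at x.
Since both observations come from the same component, the likelihood for component k is f_k(x₁)·f_k(x₂).
  f_I = [C(8,5)·0.30^5·0.70^3 = 56·0.00243·0.343 = 0.0466754] × [0.296475] = 0.0138381
  f_II = [C(8,5)·0.71^5·0.29^3 = 56·0.180423·0.024389 = 0.246419] × [0.00839581] = 0.00206889
Multiply by the mixture weights:
  π_I·f_I = 0.60 × 0.0138381 = 0.00830287
  π_II·f_II = 0.40 × 0.00206889 = 0.000827554
Evidence: 0.00830287 + 0.000827554 = 0.00913043
So the posterior for Class I is 0.00830287 / 0.00913043 ≈ 0.909.

0.909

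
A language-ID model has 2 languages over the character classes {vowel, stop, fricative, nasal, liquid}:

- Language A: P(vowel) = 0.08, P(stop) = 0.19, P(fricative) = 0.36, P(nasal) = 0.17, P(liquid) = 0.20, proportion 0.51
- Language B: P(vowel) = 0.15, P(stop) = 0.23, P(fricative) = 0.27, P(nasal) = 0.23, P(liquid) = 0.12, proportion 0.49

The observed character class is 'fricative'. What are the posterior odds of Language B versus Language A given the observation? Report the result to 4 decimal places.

0.7206

The posterior odds equal the prior odds times the likelihood ratio: (P(Z=i)/P(Z=j))·(f_i(x)/f_j(x)).
Component likelihoods at x = 'fricative':
  p_A = P(fricative | comp) = 0.36
  p_B = P(fricative | comp) = 0.27
0.1323 / 0.1836 ≈ 0.7206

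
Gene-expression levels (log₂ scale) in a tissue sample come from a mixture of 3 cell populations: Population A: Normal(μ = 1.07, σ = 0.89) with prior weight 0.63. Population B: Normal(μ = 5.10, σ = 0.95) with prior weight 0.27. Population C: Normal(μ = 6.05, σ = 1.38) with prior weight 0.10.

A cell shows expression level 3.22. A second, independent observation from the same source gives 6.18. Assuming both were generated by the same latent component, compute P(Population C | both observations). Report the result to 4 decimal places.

0.2239

Posterior ∝ prior × likelihood, so P(k | x) ∝ w_k f_k(x); normalise over all components.
Since both observations come from the same component, the likelihood for component k is f_k(x₁)·f_k(x₂).
  L_A = [0.0242272] × [3.11256e-08] = 7.54085e-10
  L_B = [0.0592635] × [0.220061] = 0.0130416
  L_C = [0.035304] × [0.287809] = 0.0101608
Prior × likelihood for each component:
  w_A·L_A = 0.63 × 7.54085e-10 = 4.75073e-10
  w_B·L_B = 0.27 × 0.0130416 = 0.00352123
  w_C·L_C = 0.10 × 0.0101608 = 0.00101608
Marginal: 4.75073e-10 + 0.00352123 + 0.00101608 = 0.00453731
P(Population C | x₁, x₂) = 0.00101608 / 0.00453731 ≈ 0.2239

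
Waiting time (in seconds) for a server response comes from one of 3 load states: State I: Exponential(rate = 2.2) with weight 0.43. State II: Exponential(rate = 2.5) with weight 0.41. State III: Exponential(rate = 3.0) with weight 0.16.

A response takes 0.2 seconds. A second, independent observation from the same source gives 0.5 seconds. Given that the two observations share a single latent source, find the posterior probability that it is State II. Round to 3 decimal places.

Posterior ∝ prior × likelihood, so P(k | x) ∝ P(Z=k) f_k(x); normalise over all components.
Since both observations come from the same component, the likelihood for component k is f_k(x₁)·f_k(x₂).
  p_I = [1.41688] × [0.732316] = 1.0376
  p_II = [1.51633] × [0.716262] = 1.08609
  p_III = [1.64643] × [0.66939] = 1.10211
Multiply by the mixture weights:
  P(Z=I)·p_I = 0.43 × 1.0376 = 0.44617
  P(Z=II)·p_II = 0.41 × 1.08609 = 0.445296
  P(Z=III)·p_III = 0.16 × 1.10211 = 0.176337
Marginal: 0.44617 + 0.445296 + 0.176337 = 1.0678
So the posterior for State II is 0.445296 / 1.0678 ≈ 0.417.

0.417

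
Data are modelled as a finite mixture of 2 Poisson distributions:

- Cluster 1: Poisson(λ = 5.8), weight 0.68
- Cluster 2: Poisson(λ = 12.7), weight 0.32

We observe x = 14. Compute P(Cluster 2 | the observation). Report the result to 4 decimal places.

The responsibility of component k is π_k f_k(x) divided by Σ_j π_j f_j(x).
Poisson probabilities:
  p_1 = e^(−5.8)·5.8^14/14! = 0.00169307
  p_2 = e^(−12.7)·12.7^14/14! = 0.0993811
Prior × likelihood for each component:
  π_1·p_1 = 0.68 × 0.00169307 = 0.00115129
  π_2·p_2 = 0.32 × 0.0993811 = 0.031802
Denominator: 0.00115129 + 0.031802 = 0.0329532
Responsibility of Cluster 2: 0.031802 / 0.0329532 ≈ 0.9651

0.9651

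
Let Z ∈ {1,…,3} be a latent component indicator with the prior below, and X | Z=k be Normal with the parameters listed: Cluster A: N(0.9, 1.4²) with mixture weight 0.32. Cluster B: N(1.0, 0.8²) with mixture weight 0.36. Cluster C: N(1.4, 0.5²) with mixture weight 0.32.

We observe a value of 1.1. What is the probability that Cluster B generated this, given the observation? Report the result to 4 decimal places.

The responsibility of component k is π_k f_k(x) divided by Σ_j π_j f_j(x).
Component likelihoods at x = 1.1:
  p_A = 0.282066
  p_B = 0.494797
  p_C = 0.666449
Unnormalised posteriors:
  π_A·p_A = 0.32 × 0.282066 = 0.0902611
  π_B·p_B = 0.36 × 0.494797 = 0.178127
  π_C·p_C = 0.32 × 0.666449 = 0.213264
Sum: 0.0902611 + 0.178127 + 0.213264 = 0.481652
P(Cluster B | 1.1) = 0.178127 / 0.481652 ≈ 0.3698

0.3698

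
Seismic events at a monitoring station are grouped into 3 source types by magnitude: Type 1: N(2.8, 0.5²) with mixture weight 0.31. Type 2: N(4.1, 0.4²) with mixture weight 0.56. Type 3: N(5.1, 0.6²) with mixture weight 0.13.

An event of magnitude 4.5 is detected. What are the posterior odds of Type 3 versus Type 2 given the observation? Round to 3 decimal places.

The posterior odds equal the prior odds times the likelihood ratio: (π_i/π_j)·(f_i(x)/f_j(x)).
Normal densities:
  L_1 = (1/(0.5·√(2π)))·exp(−(4.5−2.8)²/(2·0.5²)) = 0.797885·exp(-5.78000) = 0.00246444
  L_2 = (1/(0.4·√(2π)))·exp(−(4.5−4.1)²/(2·0.4²)) = 0.997356·exp(-0.50000) = 0.604927
  L_3 = (1/(0.6·√(2π)))·exp(−(4.5−5.1)²/(2·0.6²)) = 0.664904·exp(-0.50000) = 0.403285
Odds = (0.13/0.56) × (0.403285/0.604927) = 0.232143 × 0.666667 ≈ 0.155

0.155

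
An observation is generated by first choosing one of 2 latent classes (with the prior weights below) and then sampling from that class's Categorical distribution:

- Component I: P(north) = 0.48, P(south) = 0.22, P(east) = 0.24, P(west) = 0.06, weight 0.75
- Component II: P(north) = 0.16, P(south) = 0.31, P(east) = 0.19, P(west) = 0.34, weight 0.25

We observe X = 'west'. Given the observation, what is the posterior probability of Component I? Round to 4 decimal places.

0.3462

By Bayes' theorem, P(k | x) = w_k f_k(x) / Σ_j w_j f_j(x).
Component likelihoods at x = 'west':
  p_I = P(west | comp) = 0.06
  p_II = P(west | comp) = 0.34
Multiply by the mixture weights:
  w_I·p_I = 0.75 × 0.06 = 0.045
  w_II·p_II = 0.25 × 0.34 = 0.085
Sum: 0.045 + 0.085 = 0.13
So the posterior for Component I is 0.045 / 0.13 ≈ 0.3462.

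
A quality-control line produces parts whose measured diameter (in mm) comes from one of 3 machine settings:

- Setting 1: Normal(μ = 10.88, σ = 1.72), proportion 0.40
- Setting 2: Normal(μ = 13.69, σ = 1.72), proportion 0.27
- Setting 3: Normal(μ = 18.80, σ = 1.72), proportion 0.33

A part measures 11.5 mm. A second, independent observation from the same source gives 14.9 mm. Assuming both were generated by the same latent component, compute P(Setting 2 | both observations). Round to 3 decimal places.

The responsibility of component k is w_k f_k(x) divided by Σ_j w_j f_j(x).
Since both observations come from the same component, the likelihood for component k is f_k(x₁)·f_k(x₂).
  p_1 = [0.217353] × [0.0151079] = 0.00328376
  p_2 = [0.103121] × [0.181099] = 0.0186751
  p_3 = [2.8437e-05] × [0.0177404] = 5.04484e-07
Prior × likelihood for each component:
  w_1·p_1 = 0.40 × 0.00328376 = 0.0013135
  w_2·p_2 = 0.27 × 0.0186751 = 0.00504228
  w_3·p_3 = 0.33 × 5.04484e-07 = 1.6648e-07
Normaliser: 0.0013135 + 0.00504228 + 1.6648e-07 = 0.00635595
Responsibility of Setting 2: 0.00504228 / 0.00635595 ≈ 0.793

0.793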